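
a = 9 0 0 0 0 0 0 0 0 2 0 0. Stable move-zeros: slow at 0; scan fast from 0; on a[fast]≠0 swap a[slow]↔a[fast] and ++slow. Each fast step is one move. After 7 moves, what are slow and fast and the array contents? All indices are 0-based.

slow=1, fast=7, a=[9, 0, 0, 0, 0, 0, 0, 0, 0, 2, 0, 0]

(s=0,f=0) a[fast]=9≠0 swap→a[0]=9 → slow++,fast++
(s=1,f=1) a[fast]=0 → fast++
(s=1,f=2) a[fast]=0 → fast++
(s=1,f=3) a[fast]=0 → fast++
(s=1,f=4) a[fast]=0 → fast++
(s=1,f=5) a[fast]=0 → fast++
(s=1,f=6) a[fast]=0 → fast++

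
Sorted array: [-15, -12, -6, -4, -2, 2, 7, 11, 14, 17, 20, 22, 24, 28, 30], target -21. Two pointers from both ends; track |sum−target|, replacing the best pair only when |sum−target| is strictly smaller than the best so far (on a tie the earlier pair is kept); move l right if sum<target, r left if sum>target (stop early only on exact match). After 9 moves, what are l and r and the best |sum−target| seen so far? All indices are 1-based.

l=1 r=15: -15+30=15 d=36 *, r--
l=1 r=14: -15+28=13 d=34 *, r--
l=1 r=13: -15+24=9 d=30 *, r--
l=1 r=12: -15+22=7 d=28 *, r--
l=1 r=11: -15+20=5 d=26 *, r--
l=1 r=10: -15+17=2 d=23 *, r--
l=1 r=9: -15+14=-1 d=20 *, r--
l=1 r=8: -15+11=-4 d=17 *, r--
l=1 r=7: -15+7=-8 d=13 *, r--

l=1, r=6, best |Δ|=13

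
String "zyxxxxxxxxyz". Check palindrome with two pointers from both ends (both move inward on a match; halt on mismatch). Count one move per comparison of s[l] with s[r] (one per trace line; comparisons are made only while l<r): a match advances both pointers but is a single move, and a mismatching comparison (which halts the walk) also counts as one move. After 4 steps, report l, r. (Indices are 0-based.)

l=4, r=7

[0,11] 'z'=='z' → l++,r--
[1,10] 'y'=='y' → l++,r--
[2,9] 'x'=='x' → l++,r--
[3,8] 'x'=='x' → l++,r--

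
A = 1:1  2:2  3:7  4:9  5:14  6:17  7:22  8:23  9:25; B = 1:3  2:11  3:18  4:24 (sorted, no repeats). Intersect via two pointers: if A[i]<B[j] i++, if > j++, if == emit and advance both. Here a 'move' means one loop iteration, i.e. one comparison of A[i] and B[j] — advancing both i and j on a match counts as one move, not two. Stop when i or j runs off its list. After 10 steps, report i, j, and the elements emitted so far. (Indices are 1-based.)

[i=1,j=1] 1<3 → i++
[i=2,j=1] 2<3 → i++
[i=3,j=1] 7>3 → j++
[i=3,j=2] 7<11 → i++
[i=4,j=2] 9<11 → i++
[i=5,j=2] 14>11 → j++
[i=5,j=3] 14<18 → i++
[i=6,j=3] 17<18 → i++
[i=7,j=3] 22>18 → j++
[i=7,j=4] 22<24 → i++

i=8, j=4, emitted=[]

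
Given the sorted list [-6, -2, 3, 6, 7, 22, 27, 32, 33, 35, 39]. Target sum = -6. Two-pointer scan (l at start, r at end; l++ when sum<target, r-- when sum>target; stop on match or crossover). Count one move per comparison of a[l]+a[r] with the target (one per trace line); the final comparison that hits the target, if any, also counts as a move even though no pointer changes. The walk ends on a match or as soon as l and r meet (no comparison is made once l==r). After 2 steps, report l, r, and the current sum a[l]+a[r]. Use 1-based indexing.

l=1 r=11: -6+39=33 >-6, r--
l=1 r=10: -6+35=29 >-6, r--

l=1, r=9, sum=27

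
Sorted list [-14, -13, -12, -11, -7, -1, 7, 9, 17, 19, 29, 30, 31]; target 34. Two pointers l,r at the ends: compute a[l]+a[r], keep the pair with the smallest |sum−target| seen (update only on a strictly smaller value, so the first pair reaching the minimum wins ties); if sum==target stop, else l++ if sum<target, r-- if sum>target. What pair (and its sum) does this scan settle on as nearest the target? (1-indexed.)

[1,13] -14+31=17 d=17 * → l++
[2,13] -13+31=18 d=16 * → l++
[3,13] -12+31=19 d=15 * → l++
[4,13] -11+31=20 d=14 * → l++
[5,13] -7+31=24 d=10 * → l++
[6,13] -1+31=30 d=4 * → l++
[7,13] 7+31=38 d=4 → r--
[7,12] 7+30=37 d=3 * → r--
[7,11] 7+29=36 d=2 * → r--
[7,10] 7+19=26 d=8 → l++
[8,10] 9+19=28 d=6 → l++
[9,10] 17+19=36 d=2 → r--

pair (7, 29) with sum 36 (|Δ|=2)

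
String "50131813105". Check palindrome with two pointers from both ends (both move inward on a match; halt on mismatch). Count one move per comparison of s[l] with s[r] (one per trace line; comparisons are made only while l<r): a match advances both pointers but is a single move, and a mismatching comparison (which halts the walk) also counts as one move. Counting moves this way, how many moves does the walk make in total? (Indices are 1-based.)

5 moves

[1,11] '5'=='5' → l++,r--
[2,10] '0'=='0' → l++,r--
[3,9] '1'=='1' → l++,r--
[4,8] '3'=='3' → l++,r--
[5,7] '1'=='1' → l++,r--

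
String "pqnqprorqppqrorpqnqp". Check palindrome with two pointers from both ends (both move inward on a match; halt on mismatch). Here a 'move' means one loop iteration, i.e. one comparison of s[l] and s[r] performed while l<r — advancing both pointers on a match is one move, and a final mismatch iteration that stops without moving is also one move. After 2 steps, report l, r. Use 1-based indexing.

l=3, r=18

l=1 r=20: 'p'=='p', l++,r--
l=2 r=19: 'q'=='q', l++,r--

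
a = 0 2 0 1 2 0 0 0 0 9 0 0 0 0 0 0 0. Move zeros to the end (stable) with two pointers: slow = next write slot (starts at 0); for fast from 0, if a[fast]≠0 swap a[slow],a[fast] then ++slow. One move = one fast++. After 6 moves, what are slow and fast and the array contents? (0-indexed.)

slow=0 fast=0: a[fast]=0, fast++
slow=0 fast=1: a[fast]=2≠0 swap→a[0]=2, slow++,fast++
slow=1 fast=2: a[fast]=0, fast++
slow=1 fast=3: a[fast]=1≠0 swap→a[1]=1, slow++,fast++
slow=2 fast=4: a[fast]=2≠0 swap→a[2]=2, slow++,fast++
slow=3 fast=5: a[fast]=0, fast++

slow=3, fast=6, a=[2, 1, 2, 0, 0, 0, 0, 0, 0, 9, 0, 0, 0, 0, 0, 0, 0]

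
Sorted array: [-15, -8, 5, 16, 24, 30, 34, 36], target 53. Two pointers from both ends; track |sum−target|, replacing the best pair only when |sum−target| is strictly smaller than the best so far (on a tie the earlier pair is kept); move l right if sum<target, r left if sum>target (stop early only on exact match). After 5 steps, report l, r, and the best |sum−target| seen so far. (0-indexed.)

l=4, r=6, best |Δ|=1

[0,7] -15+36=21 d=32 * → l++
[1,7] -8+36=28 d=25 * → l++
[2,7] 5+36=41 d=12 * → l++
[3,7] 16+36=52 d=1 * → l++
[4,7] 24+36=60 d=7 → r--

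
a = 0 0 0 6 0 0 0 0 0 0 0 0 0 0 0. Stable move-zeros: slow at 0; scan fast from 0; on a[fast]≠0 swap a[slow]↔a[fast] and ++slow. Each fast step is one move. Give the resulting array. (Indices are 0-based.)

[6, 0, 0, 0, 0, 0, 0, 0, 0, 0, 0, 0, 0, 0, 0]

(s=0,f=0) a[fast]=0 → fast++
(s=0,f=1) a[fast]=0 → fast++
(s=0,f=2) a[fast]=0 → fast++
(s=0,f=3) a[fast]=6≠0 swap→a[0]=6 → slow++,fast++
(s=1,f=4) a[fast]=0 → fast++
(s=1,f=5) a[fast]=0 → fast++
(s=1,f=6) a[fast]=0 → fast++
(s=1,f=7) a[fast]=0 → fast++
(s=1,f=8) a[fast]=0 → fast++
(s=1,f=9) a[fast]=0 → fast++
(s=1,f=10) a[fast]=0 → fast++
(s=1,f=11) a[fast]=0 → fast++
(s=1,f=12) a[fast]=0 → fast++
(s=1,f=13) a[fast]=0 → fast++
(s=1,f=14) a[fast]=0 → fast++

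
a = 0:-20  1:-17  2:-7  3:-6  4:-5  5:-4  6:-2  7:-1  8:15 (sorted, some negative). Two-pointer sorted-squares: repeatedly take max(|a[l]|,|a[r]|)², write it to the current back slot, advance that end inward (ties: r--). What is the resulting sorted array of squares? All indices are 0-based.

[1, 4, 16, 25, 36, 49, 225, 289, 400]

[0,8] |-20|>|15| out[8]=400 → l++
[1,8] |-17|>|15| out[7]=289 → l++
[2,8] |-7|<=|15| out[6]=225 → r--
[2,7] |-7|>|-1| out[5]=49 → l++
[3,7] |-6|>|-1| out[4]=36 → l++
[4,7] |-5|>|-1| out[3]=25 → l++
[5,7] |-4|>|-1| out[2]=16 → l++
[6,7] |-2|>|-1| out[1]=4 → l++
[7,7] |-1|<=|-1| out[0]=1 → r--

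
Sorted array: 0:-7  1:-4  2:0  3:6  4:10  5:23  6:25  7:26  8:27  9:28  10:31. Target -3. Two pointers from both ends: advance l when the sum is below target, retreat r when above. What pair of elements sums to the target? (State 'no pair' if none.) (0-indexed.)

l=0 r=10: -7+31=24 >-3, r--
l=0 r=9: -7+28=21 >-3, r--
l=0 r=8: -7+27=20 >-3, r--
l=0 r=7: -7+26=19 >-3, r--
l=0 r=6: -7+25=18 >-3, r--
l=0 r=5: -7+23=16 >-3, r--
l=0 r=4: -7+10=3 >-3, r--
l=0 r=3: -7+6=-1 >-3, r--
l=0 r=2: -7+0=-7 <-3, l++
l=1 r=2: -4+0=-4 <-3, l++

no pair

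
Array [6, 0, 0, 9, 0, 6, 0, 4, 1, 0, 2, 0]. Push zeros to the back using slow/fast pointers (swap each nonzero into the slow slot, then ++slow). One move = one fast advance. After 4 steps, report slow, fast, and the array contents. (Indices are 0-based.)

slow=0 fast=0: a[fast]=6≠0 swap→a[0]=6, slow++,fast++
slow=1 fast=1: a[fast]=0, fast++
slow=1 fast=2: a[fast]=0, fast++
slow=1 fast=3: a[fast]=9≠0 swap→a[1]=9, slow++,fast++

slow=2, fast=4, a=[6, 9, 0, 0, 0, 6, 0, 4, 1, 0, 2, 0]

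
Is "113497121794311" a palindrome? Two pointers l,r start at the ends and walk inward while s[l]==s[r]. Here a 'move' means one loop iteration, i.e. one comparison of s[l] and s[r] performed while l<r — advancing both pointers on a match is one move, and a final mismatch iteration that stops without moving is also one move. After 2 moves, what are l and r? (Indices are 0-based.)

l=2, r=12

[0,14] '1'=='1' → l++,r--
[1,13] '1'=='1' → l++,r--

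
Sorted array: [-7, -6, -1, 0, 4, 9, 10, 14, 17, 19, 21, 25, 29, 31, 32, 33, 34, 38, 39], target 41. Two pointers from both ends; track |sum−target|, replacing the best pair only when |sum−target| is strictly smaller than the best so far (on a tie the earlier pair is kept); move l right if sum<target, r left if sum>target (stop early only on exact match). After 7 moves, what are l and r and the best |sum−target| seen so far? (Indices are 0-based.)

l=5, r=16, best |Δ|=1

[0,18] -7+39=32 d=9 * → l++
[1,18] -6+39=33 d=8 * → l++
[2,18] -1+39=38 d=3 * → l++
[3,18] 0+39=39 d=2 * → l++
[4,18] 4+39=43 d=2 → r--
[4,17] 4+38=42 d=1 * → r--
[4,16] 4+34=38 d=3 → l++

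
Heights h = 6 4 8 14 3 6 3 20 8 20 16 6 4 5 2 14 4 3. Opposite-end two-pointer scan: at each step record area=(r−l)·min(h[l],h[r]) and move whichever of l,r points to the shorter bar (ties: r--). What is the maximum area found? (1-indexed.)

[1,18] min(6,3)*17=51 best=51 * → r--
[1,17] min(6,4)*16=64 best=64 * → r--
[1,16] min(6,14)*15=90 best=90 * → l++
[2,16] min(4,14)*14=56 best=90 → l++
[3,16] min(8,14)*13=104 best=104 * → l++
[4,16] min(14,14)*12=168 best=168 * → r--
[4,15] min(14,2)*11=22 best=168 → r--
[4,14] min(14,5)*10=50 best=168 → r--
[4,13] min(14,4)*9=36 best=168 → r--
[4,12] min(14,6)*8=48 best=168 → r--
[4,11] min(14,16)*7=98 best=168 → l++
[5,11] min(3,16)*6=18 best=168 → l++
[6,11] min(6,16)*5=30 best=168 → l++
[7,11] min(3,16)*4=12 best=168 → l++
[8,11] min(20,16)*3=48 best=168 → r--
[8,10] min(20,20)*2=40 best=168 → r--
[8,9] min(20,8)*1=8 best=168 → r--

max area = 168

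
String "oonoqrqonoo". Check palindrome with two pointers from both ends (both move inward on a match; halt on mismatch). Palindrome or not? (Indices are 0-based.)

l=0 r=10: 'o'=='o', l++,r--
l=1 r=9: 'o'=='o', l++,r--
l=2 r=8: 'n'=='n', l++,r--
l=3 r=7: 'o'=='o', l++,r--
l=4 r=6: 'q'=='q', l++,r--

palindrome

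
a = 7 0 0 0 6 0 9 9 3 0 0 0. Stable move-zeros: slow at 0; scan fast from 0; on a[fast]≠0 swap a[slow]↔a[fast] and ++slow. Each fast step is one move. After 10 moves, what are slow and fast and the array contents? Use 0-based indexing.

slow=5, fast=10, a=[7, 6, 9, 9, 3, 0, 0, 0, 0, 0, 0, 0]

(s=0,f=0) a[fast]=7≠0 swap→a[0]=7 → slow++,fast++
(s=1,f=1) a[fast]=0 → fast++
(s=1,f=2) a[fast]=0 → fast++
(s=1,f=3) a[fast]=0 → fast++
(s=1,f=4) a[fast]=6≠0 swap→a[1]=6 → slow++,fast++
(s=2,f=5) a[fast]=0 → fast++
(s=2,f=6) a[fast]=9≠0 swap→a[2]=9 → slow++,fast++
(s=3,f=7) a[fast]=9≠0 swap→a[3]=9 → slow++,fast++
(s=4,f=8) a[fast]=3≠0 swap→a[4]=3 → slow++,fast++
(s=5,f=9) a[fast]=0 → fast++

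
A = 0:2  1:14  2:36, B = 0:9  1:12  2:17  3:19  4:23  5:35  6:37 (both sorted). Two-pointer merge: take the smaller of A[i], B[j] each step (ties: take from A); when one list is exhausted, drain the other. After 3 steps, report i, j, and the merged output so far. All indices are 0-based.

i=1, j=2, merged so far=[2, 9, 12]

[i=0,j=0] A[i]=2<=B[j]=9 take 2 → i++
[i=1,j=0] A[i]=14>B[j]=9 take 9 → j++
[i=1,j=1] A[i]=14>B[j]=12 take 12 → j++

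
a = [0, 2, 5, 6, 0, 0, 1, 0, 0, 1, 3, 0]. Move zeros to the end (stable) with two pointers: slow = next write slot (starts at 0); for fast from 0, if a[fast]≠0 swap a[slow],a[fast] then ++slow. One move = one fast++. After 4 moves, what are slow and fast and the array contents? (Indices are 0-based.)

slow=3, fast=4, a=[2, 5, 6, 0, 0, 0, 1, 0, 0, 1, 3, 0]

slow=0 fast=0: a[fast]=0, fast++
slow=0 fast=1: a[fast]=2≠0 swap→a[0]=2, slow++,fast++
slow=1 fast=2: a[fast]=5≠0 swap→a[1]=5, slow++,fast++
slow=2 fast=3: a[fast]=6≠0 swap→a[2]=6, slow++,fast++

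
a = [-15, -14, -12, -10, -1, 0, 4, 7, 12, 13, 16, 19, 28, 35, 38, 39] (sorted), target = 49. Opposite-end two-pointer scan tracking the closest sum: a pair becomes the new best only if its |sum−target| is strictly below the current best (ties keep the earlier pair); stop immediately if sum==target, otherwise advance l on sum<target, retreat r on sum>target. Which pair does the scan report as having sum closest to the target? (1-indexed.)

pair (12, 38) with sum 50 (|Δ|=1)

[1,16] -15+39=24 d=25 * → l++
[2,16] -14+39=25 d=24 * → l++
[3,16] -12+39=27 d=22 * → l++
[4,16] -10+39=29 d=20 * → l++
[5,16] -1+39=38 d=11 * → l++
[6,16] 0+39=39 d=10 * → l++
[7,16] 4+39=43 d=6 * → l++
[8,16] 7+39=46 d=3 * → l++
[9,16] 12+39=51 d=2 * → r--
[9,15] 12+38=50 d=1 * → r--
[9,14] 12+35=47 d=2 → l++
[10,14] 13+35=48 d=1 → l++
[11,14] 16+35=51 d=2 → r--
[11,13] 16+28=44 d=5 → l++
[12,13] 19+28=47 d=2 → l++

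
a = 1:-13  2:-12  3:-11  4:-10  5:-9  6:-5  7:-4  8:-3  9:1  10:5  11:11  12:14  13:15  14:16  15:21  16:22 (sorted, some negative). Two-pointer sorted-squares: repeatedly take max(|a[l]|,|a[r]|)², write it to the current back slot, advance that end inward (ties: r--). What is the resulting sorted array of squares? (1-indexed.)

[1, 9, 16, 25, 25, 81, 100, 121, 121, 144, 169, 196, 225, 256, 441, 484]

l=1 r=16: |-13|<=|22| out[16]=484, r--
l=1 r=15: |-13|<=|21| out[15]=441, r--
l=1 r=14: |-13|<=|16| out[14]=256, r--
l=1 r=13: |-13|<=|15| out[13]=225, r--
l=1 r=12: |-13|<=|14| out[12]=196, r--
l=1 r=11: |-13|>|11| out[11]=169, l++
l=2 r=11: |-12|>|11| out[10]=144, l++
l=3 r=11: |-11|<=|11| out[9]=121, r--
l=3 r=10: |-11|>|5| out[8]=121, l++
l=4 r=10: |-10|>|5| out[7]=100, l++
l=5 r=10: |-9|>|5| out[6]=81, l++
l=6 r=10: |-5|<=|5| out[5]=25, r--
l=6 r=9: |-5|>|1| out[4]=25, l++
l=7 r=9: |-4|>|1| out[3]=16, l++
l=8 r=9: |-3|>|1| out[2]=9, l++
l=9 r=9: |1|<=|1| out[1]=1, r--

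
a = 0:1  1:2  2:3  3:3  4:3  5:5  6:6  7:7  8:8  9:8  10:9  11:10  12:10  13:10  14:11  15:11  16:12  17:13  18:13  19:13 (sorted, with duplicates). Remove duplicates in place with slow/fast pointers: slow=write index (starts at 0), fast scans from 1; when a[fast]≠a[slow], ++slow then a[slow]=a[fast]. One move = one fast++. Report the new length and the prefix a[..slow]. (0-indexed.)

slow=0 fast=1: a[fast]=2≠a[slow]=1 write a[1]=2, slow++,fast++
slow=1 fast=2: a[fast]=3≠a[slow]=2 write a[2]=3, slow++,fast++
slow=2 fast=3: a[fast]=3=a[slow] dup, fast++
slow=2 fast=4: a[fast]=3=a[slow] dup, fast++
slow=2 fast=5: a[fast]=5≠a[slow]=3 write a[3]=5, slow++,fast++
slow=3 fast=6: a[fast]=6≠a[slow]=5 write a[4]=6, slow++,fast++
slow=4 fast=7: a[fast]=7≠a[slow]=6 write a[5]=7, slow++,fast++
slow=5 fast=8: a[fast]=8≠a[slow]=7 write a[6]=8, slow++,fast++
slow=6 fast=9: a[fast]=8=a[slow] dup, fast++
slow=6 fast=10: a[fast]=9≠a[slow]=8 write a[7]=9, slow++,fast++
slow=7 fast=11: a[fast]=10≠a[slow]=9 write a[8]=10, slow++,fast++
slow=8 fast=12: a[fast]=10=a[slow] dup, fast++
slow=8 fast=13: a[fast]=10=a[slow] dup, fast++
slow=8 fast=14: a[fast]=11≠a[slow]=10 write a[9]=11, slow++,fast++
slow=9 fast=15: a[fast]=11=a[slow] dup, fast++
slow=9 fast=16: a[fast]=12≠a[slow]=11 write a[10]=12, slow++,fast++
slow=10 fast=17: a[fast]=13≠a[slow]=12 write a[11]=13, slow++,fast++
slow=11 fast=18: a[fast]=13=a[slow] dup, fast++
slow=11 fast=19: a[fast]=13=a[slow] dup, fast++

length 12; prefix = [1, 2, 3, 5, 6, 7, 8, 9, 10, 11, 12, 13]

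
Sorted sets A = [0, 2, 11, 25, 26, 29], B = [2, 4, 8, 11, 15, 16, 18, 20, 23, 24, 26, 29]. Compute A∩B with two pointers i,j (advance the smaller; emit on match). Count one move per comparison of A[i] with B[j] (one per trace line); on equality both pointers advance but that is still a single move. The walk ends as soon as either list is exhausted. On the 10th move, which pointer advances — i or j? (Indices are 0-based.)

j

i=0 j=0: 0<2, i++
i=1 j=0: 2==2 emit, i++,j++
i=2 j=1: 11>4, j++
i=2 j=2: 11>8, j++
i=2 j=3: 11==11 emit, i++,j++
i=3 j=4: 25>15, j++
i=3 j=5: 25>16, j++
i=3 j=6: 25>18, j++
i=3 j=7: 25>20, j++
i=3 j=8: 25>23, j++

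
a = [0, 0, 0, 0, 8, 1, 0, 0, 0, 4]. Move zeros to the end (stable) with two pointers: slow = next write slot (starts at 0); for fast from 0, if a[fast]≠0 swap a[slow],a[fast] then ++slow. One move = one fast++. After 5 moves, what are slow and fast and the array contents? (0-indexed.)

slow=0 fast=0: a[fast]=0, fast++
slow=0 fast=1: a[fast]=0, fast++
slow=0 fast=2: a[fast]=0, fast++
slow=0 fast=3: a[fast]=0, fast++
slow=0 fast=4: a[fast]=8≠0 swap→a[0]=8, slow++,fast++

slow=1, fast=5, a=[8, 0, 0, 0, 0, 1, 0, 0, 0, 4]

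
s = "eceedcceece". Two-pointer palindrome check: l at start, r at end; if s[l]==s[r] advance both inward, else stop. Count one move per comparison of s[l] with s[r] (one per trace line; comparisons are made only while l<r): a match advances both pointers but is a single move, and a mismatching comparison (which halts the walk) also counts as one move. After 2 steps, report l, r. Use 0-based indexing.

[0,10] 'e'=='e' → l++,r--
[1,9] 'c'=='c' → l++,r--

l=2, r=8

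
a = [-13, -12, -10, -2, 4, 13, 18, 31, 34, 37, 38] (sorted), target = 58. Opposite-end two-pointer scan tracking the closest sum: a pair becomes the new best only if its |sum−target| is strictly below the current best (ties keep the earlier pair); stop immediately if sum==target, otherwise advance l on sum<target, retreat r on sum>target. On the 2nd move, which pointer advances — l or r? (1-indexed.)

l

[1,11] -13+38=25 d=33 * → l++
[2,11] -12+38=26 d=32 * → l++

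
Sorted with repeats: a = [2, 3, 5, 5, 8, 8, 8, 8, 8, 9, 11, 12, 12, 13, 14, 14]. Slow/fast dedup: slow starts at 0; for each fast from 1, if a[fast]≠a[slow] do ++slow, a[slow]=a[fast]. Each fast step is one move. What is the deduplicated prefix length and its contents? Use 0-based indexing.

(s=0,f=1) a[fast]=3≠a[slow]=2 write a[1]=3 → slow++,fast++
(s=1,f=2) a[fast]=5≠a[slow]=3 write a[2]=5 → slow++,fast++
(s=2,f=3) a[fast]=5=a[slow] dup → fast++
(s=2,f=4) a[fast]=8≠a[slow]=5 write a[3]=8 → slow++,fast++
(s=3,f=5) a[fast]=8=a[slow] dup → fast++
(s=3,f=6) a[fast]=8=a[slow] dup → fast++
(s=3,f=7) a[fast]=8=a[slow] dup → fast++
(s=3,f=8) a[fast]=8=a[slow] dup → fast++
(s=3,f=9) a[fast]=9≠a[slow]=8 write a[4]=9 → slow++,fast++
(s=4,f=10) a[fast]=11≠a[slow]=9 write a[5]=11 → slow++,fast++
(s=5,f=11) a[fast]=12≠a[slow]=11 write a[6]=12 → slow++,fast++
(s=6,f=12) a[fast]=12=a[slow] dup → fast++
(s=6,f=13) a[fast]=13≠a[slow]=12 write a[7]=13 → slow++,fast++
(s=7,f=14) a[fast]=14≠a[slow]=13 write a[8]=14 → slow++,fast++
(s=8,f=15) a[fast]=14=a[slow] dup → fast++

length 9; prefix = [2, 3, 5, 8, 9, 11, 12, 13, 14]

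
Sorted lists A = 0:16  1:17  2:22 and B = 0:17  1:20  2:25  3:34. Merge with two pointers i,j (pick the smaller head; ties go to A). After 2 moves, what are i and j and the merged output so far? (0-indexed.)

i=2, j=0, merged so far=[16, 17]

[i=0,j=0] A[i]=16<=B[j]=17 take 16 → i++
[i=1,j=0] A[i]=17<=B[j]=17 take 17 → i++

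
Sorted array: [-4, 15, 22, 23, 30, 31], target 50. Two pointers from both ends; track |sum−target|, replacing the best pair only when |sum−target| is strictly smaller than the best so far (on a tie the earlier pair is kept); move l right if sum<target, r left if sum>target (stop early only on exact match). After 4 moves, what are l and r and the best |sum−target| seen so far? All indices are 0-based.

l=2, r=3, best |Δ|=2

l=0 r=5: -4+31=27 d=23 *, l++
l=1 r=5: 15+31=46 d=4 *, l++
l=2 r=5: 22+31=53 d=3 *, r--
l=2 r=4: 22+30=52 d=2 *, r--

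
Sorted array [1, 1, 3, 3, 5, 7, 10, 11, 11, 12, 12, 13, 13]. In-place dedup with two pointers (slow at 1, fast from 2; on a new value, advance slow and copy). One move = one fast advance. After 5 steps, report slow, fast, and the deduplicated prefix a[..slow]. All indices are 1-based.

slow=4, fast=7, prefix=[1, 3, 5, 7]

(s=1,f=2) a[fast]=1=a[slow] dup → fast++
(s=1,f=3) a[fast]=3≠a[slow]=1 write a[2]=3 → slow++,fast++
(s=2,f=4) a[fast]=3=a[slow] dup → fast++
(s=2,f=5) a[fast]=5≠a[slow]=3 write a[3]=5 → slow++,fast++
(s=3,f=6) a[fast]=7≠a[slow]=5 write a[4]=7 → slow++,fast++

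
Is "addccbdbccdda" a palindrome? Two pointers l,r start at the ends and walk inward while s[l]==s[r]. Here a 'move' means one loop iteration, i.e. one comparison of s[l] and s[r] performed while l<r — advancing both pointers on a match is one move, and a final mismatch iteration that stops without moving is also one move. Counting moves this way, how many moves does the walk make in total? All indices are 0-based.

[0,12] 'a'=='a' → l++,r--
[1,11] 'd'=='d' → l++,r--
[2,10] 'd'=='d' → l++,r--
[3,9] 'c'=='c' → l++,r--
[4,8] 'c'=='c' → l++,r--
[5,7] 'b'=='b' → l++,r--

6 moves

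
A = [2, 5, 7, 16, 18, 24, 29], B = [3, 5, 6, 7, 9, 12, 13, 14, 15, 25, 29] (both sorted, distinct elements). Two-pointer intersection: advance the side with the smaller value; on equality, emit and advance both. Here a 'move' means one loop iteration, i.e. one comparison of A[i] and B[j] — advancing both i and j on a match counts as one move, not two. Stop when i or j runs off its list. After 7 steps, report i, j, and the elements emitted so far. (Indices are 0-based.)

i=3, j=6, emitted=[5, 7]

i=0 j=0: 2<3, i++
i=1 j=0: 5>3, j++
i=1 j=1: 5==5 emit, i++,j++
i=2 j=2: 7>6, j++
i=2 j=3: 7==7 emit, i++,j++
i=3 j=4: 16>9, j++
i=3 j=5: 16>12, j++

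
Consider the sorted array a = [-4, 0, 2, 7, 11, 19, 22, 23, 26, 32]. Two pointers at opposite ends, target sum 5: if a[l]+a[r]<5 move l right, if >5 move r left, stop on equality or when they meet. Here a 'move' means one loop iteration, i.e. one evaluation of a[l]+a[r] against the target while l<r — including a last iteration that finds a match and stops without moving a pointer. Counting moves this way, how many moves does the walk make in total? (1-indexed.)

l=1 r=10: -4+32=28 >5, r--
l=1 r=9: -4+26=22 >5, r--
l=1 r=8: -4+23=19 >5, r--
l=1 r=7: -4+22=18 >5, r--
l=1 r=6: -4+19=15 >5, r--
l=1 r=5: -4+11=7 >5, r--
l=1 r=4: -4+7=3 <5, l++
l=2 r=4: 0+7=7 >5, r--
l=2 r=3: 0+2=2 <5, l++

9 moves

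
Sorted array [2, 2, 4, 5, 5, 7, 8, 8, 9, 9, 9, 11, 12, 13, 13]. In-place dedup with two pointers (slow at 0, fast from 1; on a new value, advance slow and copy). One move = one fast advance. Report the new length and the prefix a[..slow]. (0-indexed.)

length 9; prefix = [2, 4, 5, 7, 8, 9, 11, 12, 13]

(s=0,f=1) a[fast]=2=a[slow] dup → fast++
(s=0,f=2) a[fast]=4≠a[slow]=2 write a[1]=4 → slow++,fast++
(s=1,f=3) a[fast]=5≠a[slow]=4 write a[2]=5 → slow++,fast++
(s=2,f=4) a[fast]=5=a[slow] dup → fast++
(s=2,f=5) a[fast]=7≠a[slow]=5 write a[3]=7 → slow++,fast++
(s=3,f=6) a[fast]=8≠a[slow]=7 write a[4]=8 → slow++,fast++
(s=4,f=7) a[fast]=8=a[slow] dup → fast++
(s=4,f=8) a[fast]=9≠a[slow]=8 write a[5]=9 → slow++,fast++
(s=5,f=9) a[fast]=9=a[slow] dup → fast++
(s=5,f=10) a[fast]=9=a[slow] dup → fast++
(s=5,f=11) a[fast]=11≠a[slow]=9 write a[6]=11 → slow++,fast++
(s=6,f=12) a[fast]=12≠a[slow]=11 write a[7]=12 → slow++,fast++
(s=7,f=13) a[fast]=13≠a[slow]=12 write a[8]=13 → slow++,fast++
(s=8,f=14) a[fast]=13=a[slow] dup → fast++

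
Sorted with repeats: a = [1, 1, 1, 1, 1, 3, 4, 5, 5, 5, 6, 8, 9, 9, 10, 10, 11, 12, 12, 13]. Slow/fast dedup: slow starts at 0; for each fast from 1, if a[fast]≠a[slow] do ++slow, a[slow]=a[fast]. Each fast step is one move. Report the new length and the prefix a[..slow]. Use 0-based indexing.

(s=0,f=1) a[fast]=1=a[slow] dup → fast++
(s=0,f=2) a[fast]=1=a[slow] dup → fast++
(s=0,f=3) a[fast]=1=a[slow] dup → fast++
(s=0,f=4) a[fast]=1=a[slow] dup → fast++
(s=0,f=5) a[fast]=3≠a[slow]=1 write a[1]=3 → slow++,fast++
(s=1,f=6) a[fast]=4≠a[slow]=3 write a[2]=4 → slow++,fast++
(s=2,f=7) a[fast]=5≠a[slow]=4 write a[3]=5 → slow++,fast++
(s=3,f=8) a[fast]=5=a[slow] dup → fast++
(s=3,f=9) a[fast]=5=a[slow] dup → fast++
(s=3,f=10) a[fast]=6≠a[slow]=5 write a[4]=6 → slow++,fast++
(s=4,f=11) a[fast]=8≠a[slow]=6 write a[5]=8 → slow++,fast++
(s=5,f=12) a[fast]=9≠a[slow]=8 write a[6]=9 → slow++,fast++
(s=6,f=13) a[fast]=9=a[slow] dup → fast++
(s=6,f=14) a[fast]=10≠a[slow]=9 write a[7]=10 → slow++,fast++
(s=7,f=15) a[fast]=10=a[slow] dup → fast++
(s=7,f=16) a[fast]=11≠a[slow]=10 write a[8]=11 → slow++,fast++
(s=8,f=17) a[fast]=12≠a[slow]=11 write a[9]=12 → slow++,fast++
(s=9,f=18) a[fast]=12=a[slow] dup → fast++
(s=9,f=19) a[fast]=13≠a[slow]=12 write a[10]=13 → slow++,fast++

length 11; prefix = [1, 3, 4, 5, 6, 8, 9, 10, 11, 12, 13]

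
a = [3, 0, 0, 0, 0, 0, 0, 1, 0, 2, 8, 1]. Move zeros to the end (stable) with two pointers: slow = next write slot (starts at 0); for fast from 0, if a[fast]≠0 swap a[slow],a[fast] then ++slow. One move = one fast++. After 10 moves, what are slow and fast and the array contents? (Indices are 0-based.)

slow=0 fast=0: a[fast]=3≠0 swap→a[0]=3, slow++,fast++
slow=1 fast=1: a[fast]=0, fast++
slow=1 fast=2: a[fast]=0, fast++
slow=1 fast=3: a[fast]=0, fast++
slow=1 fast=4: a[fast]=0, fast++
slow=1 fast=5: a[fast]=0, fast++
slow=1 fast=6: a[fast]=0, fast++
slow=1 fast=7: a[fast]=1≠0 swap→a[1]=1, slow++,fast++
slow=2 fast=8: a[fast]=0, fast++
slow=2 fast=9: a[fast]=2≠0 swap→a[2]=2, slow++,fast++

slow=3, fast=10, a=[3, 1, 2, 0, 0, 0, 0, 0, 0, 0, 8, 1]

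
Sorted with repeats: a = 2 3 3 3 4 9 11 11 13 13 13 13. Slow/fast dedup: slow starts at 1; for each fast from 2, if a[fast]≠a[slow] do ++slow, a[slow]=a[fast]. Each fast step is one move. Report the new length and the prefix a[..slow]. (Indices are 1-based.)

(s=1,f=2) a[fast]=3≠a[slow]=2 write a[2]=3 → slow++,fast++
(s=2,f=3) a[fast]=3=a[slow] dup → fast++
(s=2,f=4) a[fast]=3=a[slow] dup → fast++
(s=2,f=5) a[fast]=4≠a[slow]=3 write a[3]=4 → slow++,fast++
(s=3,f=6) a[fast]=9≠a[slow]=4 write a[4]=9 → slow++,fast++
(s=4,f=7) a[fast]=11≠a[slow]=9 write a[5]=11 → slow++,fast++
(s=5,f=8) a[fast]=11=a[slow] dup → fast++
(s=5,f=9) a[fast]=13≠a[slow]=11 write a[6]=13 → slow++,fast++
(s=6,f=10) a[fast]=13=a[slow] dup → fast++
(s=6,f=11) a[fast]=13=a[slow] dup → fast++
(s=6,f=12) a[fast]=13=a[slow] dup → fast++

length 6; prefix = [2, 3, 4, 9, 11, 13]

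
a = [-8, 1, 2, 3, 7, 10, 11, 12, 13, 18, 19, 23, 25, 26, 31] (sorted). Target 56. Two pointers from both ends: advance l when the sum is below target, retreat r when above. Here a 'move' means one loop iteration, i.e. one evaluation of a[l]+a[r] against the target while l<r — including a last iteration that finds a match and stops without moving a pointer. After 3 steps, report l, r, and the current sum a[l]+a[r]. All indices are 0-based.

l=3, r=14, sum=34

[0,14] -8+31=23 <56 → l++
[1,14] 1+31=32 <56 → l++
[2,14] 2+31=33 <56 → l++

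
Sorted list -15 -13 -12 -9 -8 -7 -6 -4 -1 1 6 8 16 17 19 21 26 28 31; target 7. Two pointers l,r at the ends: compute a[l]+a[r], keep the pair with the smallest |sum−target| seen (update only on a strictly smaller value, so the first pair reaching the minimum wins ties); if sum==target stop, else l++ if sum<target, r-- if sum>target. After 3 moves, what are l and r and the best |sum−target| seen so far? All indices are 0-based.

[0,18] -15+31=16 d=9 * → r--
[0,17] -15+28=13 d=6 * → r--
[0,16] -15+26=11 d=4 * → r--

l=0, r=15, best |Δ|=4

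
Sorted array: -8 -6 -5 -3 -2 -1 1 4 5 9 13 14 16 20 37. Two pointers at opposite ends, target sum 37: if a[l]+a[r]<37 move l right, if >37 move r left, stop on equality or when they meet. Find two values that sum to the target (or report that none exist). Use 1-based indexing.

no pair

[1,15] -8+37=29 <37 → l++
[2,15] -6+37=31 <37 → l++
[3,15] -5+37=32 <37 → l++
[4,15] -3+37=34 <37 → l++
[5,15] -2+37=35 <37 → l++
[6,15] -1+37=36 <37 → l++
[7,15] 1+37=38 >37 → r--
[7,14] 1+20=21 <37 → l++
[8,14] 4+20=24 <37 → l++
[9,14] 5+20=25 <37 → l++
[10,14] 9+20=29 <37 → l++
[11,14] 13+20=33 <37 → l++
[12,14] 14+20=34 <37 → l++
[13,14] 16+20=36 <37 → l++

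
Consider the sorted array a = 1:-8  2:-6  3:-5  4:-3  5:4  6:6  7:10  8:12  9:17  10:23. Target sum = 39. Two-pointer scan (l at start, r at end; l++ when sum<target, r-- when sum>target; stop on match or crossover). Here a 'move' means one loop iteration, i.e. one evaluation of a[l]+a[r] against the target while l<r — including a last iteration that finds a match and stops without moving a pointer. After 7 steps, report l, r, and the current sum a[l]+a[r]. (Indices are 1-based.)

l=1 r=10: -8+23=15 <39, l++
l=2 r=10: -6+23=17 <39, l++
l=3 r=10: -5+23=18 <39, l++
l=4 r=10: -3+23=20 <39, l++
l=5 r=10: 4+23=27 <39, l++
l=6 r=10: 6+23=29 <39, l++
l=7 r=10: 10+23=33 <39, l++

l=8, r=10, sum=35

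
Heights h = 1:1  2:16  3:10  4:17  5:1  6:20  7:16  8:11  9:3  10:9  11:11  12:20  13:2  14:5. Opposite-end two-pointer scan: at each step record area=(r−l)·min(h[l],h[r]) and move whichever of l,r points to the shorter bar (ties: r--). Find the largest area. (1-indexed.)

l=1 r=14: min(1,5)*13=13 best=13 *, l++
l=2 r=14: min(16,5)*12=60 best=60 *, r--
l=2 r=13: min(16,2)*11=22 best=60, r--
l=2 r=12: min(16,20)*10=160 best=160 *, l++
l=3 r=12: min(10,20)*9=90 best=160, l++
l=4 r=12: min(17,20)*8=136 best=160, l++
l=5 r=12: min(1,20)*7=7 best=160, l++
l=6 r=12: min(20,20)*6=120 best=160, r--
l=6 r=11: min(20,11)*5=55 best=160, r--
l=6 r=10: min(20,9)*4=36 best=160, r--
l=6 r=9: min(20,3)*3=9 best=160, r--
l=6 r=8: min(20,11)*2=22 best=160, r--
l=6 r=7: min(20,16)*1=16 best=160, r--

max area = 160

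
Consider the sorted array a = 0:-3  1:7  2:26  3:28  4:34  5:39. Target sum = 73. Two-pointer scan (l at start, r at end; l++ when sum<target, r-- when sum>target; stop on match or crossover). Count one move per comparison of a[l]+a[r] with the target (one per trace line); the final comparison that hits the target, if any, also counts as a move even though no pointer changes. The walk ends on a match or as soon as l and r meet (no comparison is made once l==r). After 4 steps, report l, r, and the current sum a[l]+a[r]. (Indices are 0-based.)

l=0 r=5: -3+39=36 <73, l++
l=1 r=5: 7+39=46 <73, l++
l=2 r=5: 26+39=65 <73, l++
l=3 r=5: 28+39=67 <73, l++

l=4, r=5, sum=73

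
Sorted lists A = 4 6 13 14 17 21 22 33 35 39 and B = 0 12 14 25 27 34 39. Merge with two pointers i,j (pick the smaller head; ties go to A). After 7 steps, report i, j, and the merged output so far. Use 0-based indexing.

i=0 j=0: A[i]=4>B[j]=0 take 0, j++
i=0 j=1: A[i]=4<=B[j]=12 take 4, i++
i=1 j=1: A[i]=6<=B[j]=12 take 6, i++
i=2 j=1: A[i]=13>B[j]=12 take 12, j++
i=2 j=2: A[i]=13<=B[j]=14 take 13, i++
i=3 j=2: A[i]=14<=B[j]=14 take 14, i++
i=4 j=2: A[i]=17>B[j]=14 take 14, j++

i=4, j=3, merged so far=[0, 4, 6, 12, 13, 14, 14]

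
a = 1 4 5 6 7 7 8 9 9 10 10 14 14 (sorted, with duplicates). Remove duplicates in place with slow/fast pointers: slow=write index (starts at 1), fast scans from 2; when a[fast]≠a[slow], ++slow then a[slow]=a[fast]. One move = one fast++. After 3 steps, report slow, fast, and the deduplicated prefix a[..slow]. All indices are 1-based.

slow=4, fast=5, prefix=[1, 4, 5, 6]

(s=1,f=2) a[fast]=4≠a[slow]=1 write a[2]=4 → slow++,fast++
(s=2,f=3) a[fast]=5≠a[slow]=4 write a[3]=5 → slow++,fast++
(s=3,f=4) a[fast]=6≠a[slow]=5 write a[4]=6 → slow++,fast++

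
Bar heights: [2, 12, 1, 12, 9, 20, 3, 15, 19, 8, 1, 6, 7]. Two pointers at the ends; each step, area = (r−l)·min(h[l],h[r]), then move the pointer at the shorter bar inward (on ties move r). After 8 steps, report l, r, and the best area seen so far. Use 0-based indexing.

l=4, r=8, best area=84

l=0 r=12: min(2,7)*12=24 best=24 *, l++
l=1 r=12: min(12,7)*11=77 best=77 *, r--
l=1 r=11: min(12,6)*10=60 best=77, r--
l=1 r=10: min(12,1)*9=9 best=77, r--
l=1 r=9: min(12,8)*8=64 best=77, r--
l=1 r=8: min(12,19)*7=84 best=84 *, l++
l=2 r=8: min(1,19)*6=6 best=84, l++
l=3 r=8: min(12,19)*5=60 best=84, l++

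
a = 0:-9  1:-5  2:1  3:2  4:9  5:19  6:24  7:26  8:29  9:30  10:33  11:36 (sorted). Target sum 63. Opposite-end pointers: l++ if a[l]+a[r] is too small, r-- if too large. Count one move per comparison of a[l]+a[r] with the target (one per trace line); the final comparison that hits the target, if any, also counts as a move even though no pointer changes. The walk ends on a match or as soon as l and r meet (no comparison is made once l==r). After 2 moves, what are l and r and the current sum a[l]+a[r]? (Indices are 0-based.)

l=2, r=11, sum=37

[0,11] -9+36=27 <63 → l++
[1,11] -5+36=31 <63 → l++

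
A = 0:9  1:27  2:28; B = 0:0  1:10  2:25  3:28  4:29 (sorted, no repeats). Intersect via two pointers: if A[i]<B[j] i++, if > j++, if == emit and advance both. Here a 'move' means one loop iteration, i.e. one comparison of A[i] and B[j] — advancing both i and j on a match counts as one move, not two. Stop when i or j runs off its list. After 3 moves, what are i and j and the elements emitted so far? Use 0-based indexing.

i=1, j=2, emitted=[]

i=0 j=0: 9>0, j++
i=0 j=1: 9<10, i++
i=1 j=1: 27>10, j++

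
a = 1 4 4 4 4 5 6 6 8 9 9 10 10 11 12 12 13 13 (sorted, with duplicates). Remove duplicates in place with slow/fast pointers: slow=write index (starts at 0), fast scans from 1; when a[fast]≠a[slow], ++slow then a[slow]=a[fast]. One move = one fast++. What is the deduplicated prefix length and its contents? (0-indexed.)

slow=0 fast=1: a[fast]=4≠a[slow]=1 write a[1]=4, slow++,fast++
slow=1 fast=2: a[fast]=4=a[slow] dup, fast++
slow=1 fast=3: a[fast]=4=a[slow] dup, fast++
slow=1 fast=4: a[fast]=4=a[slow] dup, fast++
slow=1 fast=5: a[fast]=5≠a[slow]=4 write a[2]=5, slow++,fast++
slow=2 fast=6: a[fast]=6≠a[slow]=5 write a[3]=6, slow++,fast++
slow=3 fast=7: a[fast]=6=a[slow] dup, fast++
slow=3 fast=8: a[fast]=8≠a[slow]=6 write a[4]=8, slow++,fast++
slow=4 fast=9: a[fast]=9≠a[slow]=8 write a[5]=9, slow++,fast++
slow=5 fast=10: a[fast]=9=a[slow] dup, fast++
slow=5 fast=11: a[fast]=10≠a[slow]=9 write a[6]=10, slow++,fast++
slow=6 fast=12: a[fast]=10=a[slow] dup, fast++
slow=6 fast=13: a[fast]=11≠a[slow]=10 write a[7]=11, slow++,fast++
slow=7 fast=14: a[fast]=12≠a[slow]=11 write a[8]=12, slow++,fast++
slow=8 fast=15: a[fast]=12=a[slow] dup, fast++
slow=8 fast=16: a[fast]=13≠a[slow]=12 write a[9]=13, slow++,fast++
slow=9 fast=17: a[fast]=13=a[slow] dup, fast++

length 10; prefix = [1, 4, 5, 6, 8, 9, 10, 11, 12, 13]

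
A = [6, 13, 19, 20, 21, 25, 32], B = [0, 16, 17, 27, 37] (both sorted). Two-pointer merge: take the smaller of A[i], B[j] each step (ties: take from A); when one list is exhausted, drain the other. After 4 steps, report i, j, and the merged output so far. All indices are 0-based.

i=2, j=2, merged so far=[0, 6, 13, 16]

[i=0,j=0] A[i]=6>B[j]=0 take 0 → j++
[i=0,j=1] A[i]=6<=B[j]=16 take 6 → i++
[i=1,j=1] A[i]=13<=B[j]=16 take 13 → i++
[i=2,j=1] A[i]=19>B[j]=16 take 16 → j++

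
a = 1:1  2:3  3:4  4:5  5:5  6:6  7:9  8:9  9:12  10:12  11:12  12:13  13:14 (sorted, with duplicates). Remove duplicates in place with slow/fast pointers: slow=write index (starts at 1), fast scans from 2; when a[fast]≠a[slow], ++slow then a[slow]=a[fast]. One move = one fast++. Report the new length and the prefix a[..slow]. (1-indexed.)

(s=1,f=2) a[fast]=3≠a[slow]=1 write a[2]=3 → slow++,fast++
(s=2,f=3) a[fast]=4≠a[slow]=3 write a[3]=4 → slow++,fast++
(s=3,f=4) a[fast]=5≠a[slow]=4 write a[4]=5 → slow++,fast++
(s=4,f=5) a[fast]=5=a[slow] dup → fast++
(s=4,f=6) a[fast]=6≠a[slow]=5 write a[5]=6 → slow++,fast++
(s=5,f=7) a[fast]=9≠a[slow]=6 write a[6]=9 → slow++,fast++
(s=6,f=8) a[fast]=9=a[slow] dup → fast++
(s=6,f=9) a[fast]=12≠a[slow]=9 write a[7]=12 → slow++,fast++
(s=7,f=10) a[fast]=12=a[slow] dup → fast++
(s=7,f=11) a[fast]=12=a[slow] dup → fast++
(s=7,f=12) a[fast]=13≠a[slow]=12 write a[8]=13 → slow++,fast++
(s=8,f=13) a[fast]=14≠a[slow]=13 write a[9]=14 → slow++,fast++

length 9; prefix = [1, 3, 4, 5, 6, 9, 12, 13, 14]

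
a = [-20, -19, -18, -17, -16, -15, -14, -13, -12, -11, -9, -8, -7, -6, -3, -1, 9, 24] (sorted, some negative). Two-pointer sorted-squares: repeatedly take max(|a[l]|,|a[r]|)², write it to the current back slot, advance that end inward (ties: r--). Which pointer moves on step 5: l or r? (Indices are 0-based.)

l

l=0 r=17: |-20|<=|24| out[17]=576, r--
l=0 r=16: |-20|>|9| out[16]=400, l++
l=1 r=16: |-19|>|9| out[15]=361, l++
l=2 r=16: |-18|>|9| out[14]=324, l++
l=3 r=16: |-17|>|9| out[13]=289, l++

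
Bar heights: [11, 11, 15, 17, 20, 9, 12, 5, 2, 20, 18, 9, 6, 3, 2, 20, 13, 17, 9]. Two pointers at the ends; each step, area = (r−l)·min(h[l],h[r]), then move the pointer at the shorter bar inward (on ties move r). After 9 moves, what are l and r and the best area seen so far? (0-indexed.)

l=4, r=13, best area=238

l=0 r=18: min(11,9)*18=162 best=162 *, r--
l=0 r=17: min(11,17)*17=187 best=187 *, l++
l=1 r=17: min(11,17)*16=176 best=187, l++
l=2 r=17: min(15,17)*15=225 best=225 *, l++
l=3 r=17: min(17,17)*14=238 best=238 *, r--
l=3 r=16: min(17,13)*13=169 best=238, r--
l=3 r=15: min(17,20)*12=204 best=238, l++
l=4 r=15: min(20,20)*11=220 best=238, r--
l=4 r=14: min(20,2)*10=20 best=238, r--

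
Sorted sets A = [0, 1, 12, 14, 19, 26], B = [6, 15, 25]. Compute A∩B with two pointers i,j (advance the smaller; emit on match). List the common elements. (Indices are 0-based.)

[i=0,j=0] 0<6 → i++
[i=1,j=0] 1<6 → i++
[i=2,j=0] 12>6 → j++
[i=2,j=1] 12<15 → i++
[i=3,j=1] 14<15 → i++
[i=4,j=1] 19>15 → j++
[i=4,j=2] 19<25 → i++
[i=5,j=2] 26>25 → j++

intersection = []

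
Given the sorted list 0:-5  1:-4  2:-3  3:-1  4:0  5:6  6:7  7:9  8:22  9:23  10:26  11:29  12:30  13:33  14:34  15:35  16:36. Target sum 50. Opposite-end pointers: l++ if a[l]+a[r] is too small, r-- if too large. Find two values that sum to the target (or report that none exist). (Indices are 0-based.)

no pair

l=0 r=16: -5+36=31 <50, l++
l=1 r=16: -4+36=32 <50, l++
l=2 r=16: -3+36=33 <50, l++
l=3 r=16: -1+36=35 <50, l++
l=4 r=16: 0+36=36 <50, l++
l=5 r=16: 6+36=42 <50, l++
l=6 r=16: 7+36=43 <50, l++
l=7 r=16: 9+36=45 <50, l++
l=8 r=16: 22+36=58 >50, r--
l=8 r=15: 22+35=57 >50, r--
l=8 r=14: 22+34=56 >50, r--
l=8 r=13: 22+33=55 >50, r--
l=8 r=12: 22+30=52 >50, r--
l=8 r=11: 22+29=51 >50, r--
l=8 r=10: 22+26=48 <50, l++
l=9 r=10: 23+26=49 <50, l++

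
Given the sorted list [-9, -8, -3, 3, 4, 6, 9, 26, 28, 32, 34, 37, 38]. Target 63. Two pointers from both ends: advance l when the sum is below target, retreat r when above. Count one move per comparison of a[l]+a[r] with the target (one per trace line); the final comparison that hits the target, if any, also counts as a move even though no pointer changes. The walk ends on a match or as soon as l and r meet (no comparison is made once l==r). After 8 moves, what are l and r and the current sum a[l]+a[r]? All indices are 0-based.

l=0 r=12: -9+38=29 <63, l++
l=1 r=12: -8+38=30 <63, l++
l=2 r=12: -3+38=35 <63, l++
l=3 r=12: 3+38=41 <63, l++
l=4 r=12: 4+38=42 <63, l++
l=5 r=12: 6+38=44 <63, l++
l=6 r=12: 9+38=47 <63, l++
l=7 r=12: 26+38=64 >63, r--

l=7, r=11, sum=63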